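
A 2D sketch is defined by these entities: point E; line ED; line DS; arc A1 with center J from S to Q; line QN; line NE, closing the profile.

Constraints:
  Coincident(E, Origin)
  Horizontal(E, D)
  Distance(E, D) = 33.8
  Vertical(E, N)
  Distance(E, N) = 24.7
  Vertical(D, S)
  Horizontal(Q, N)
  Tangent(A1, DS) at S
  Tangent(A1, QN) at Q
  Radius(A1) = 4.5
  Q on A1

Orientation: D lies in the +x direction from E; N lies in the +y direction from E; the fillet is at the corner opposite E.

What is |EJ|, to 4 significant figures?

35.59

E is at the origin; E and D share the same y with |ED| = 33.8 and D on the +x side, so D = (33.80, 0.000). E and N share the same x with |EN| = 24.7 and N on the +y side, so N = (0.000, 24.70). The virtual corner opposite E is at (33.80, 24.70). The tangent condition forces JS to be normal to DS and A1 meets QN tangentially, so JQ is at right angles to QN, with radius 4.5, so the center J sits 4.5 in from both sides at J = (29.30, 20.20). Then |EJ| = |J − E| = 35.59.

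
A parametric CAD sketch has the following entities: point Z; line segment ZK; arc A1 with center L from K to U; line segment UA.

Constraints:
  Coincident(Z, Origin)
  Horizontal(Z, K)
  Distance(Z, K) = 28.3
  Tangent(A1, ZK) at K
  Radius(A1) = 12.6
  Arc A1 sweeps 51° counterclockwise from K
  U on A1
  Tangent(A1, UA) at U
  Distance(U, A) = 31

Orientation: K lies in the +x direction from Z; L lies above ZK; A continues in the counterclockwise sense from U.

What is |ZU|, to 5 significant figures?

38.377

Z is at the origin; Z and K share the same y with |ZK| = 28.3 and K on the +x side, so K = (28.300, 0.0000). A1 meets ZK tangentially, so LK is at right angles to ZK, so L = K + (0, 12.6) = (28.300, 12.600). On A1, K sits at bearing -90° from L; a 51° counterclockwise sweep puts U at bearing -39°, so U = L + 12.6·(cos -39°, sin -39°) = (38.092, 4.6706). Then |ZU| = |U − Z| = 38.377.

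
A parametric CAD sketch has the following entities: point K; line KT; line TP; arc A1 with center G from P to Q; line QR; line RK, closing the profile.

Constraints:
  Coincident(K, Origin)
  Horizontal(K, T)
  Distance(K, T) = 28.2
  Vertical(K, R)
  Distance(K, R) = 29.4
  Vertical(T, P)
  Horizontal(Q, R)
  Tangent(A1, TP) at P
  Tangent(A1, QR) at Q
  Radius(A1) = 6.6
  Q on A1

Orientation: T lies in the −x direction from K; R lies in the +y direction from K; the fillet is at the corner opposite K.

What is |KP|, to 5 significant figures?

36.264

K is at the origin; K and T share the same y with |KT| = 28.2 and T on the −x side, so T = (-28.200, 0.0000). K and R share the same x with |KR| = 29.4 and R on the +y side, so R = (0.0000, 29.400). The virtual corner opposite K is at (-28.200, 29.400). The tangent condition forces GP to be normal to TP and since A1 is tangent to QR there, GQ ⟂ QR, with radius 6.6, so the center G sits 6.6 in from both sides at G = (-21.600, 22.800). That places the tangent points at P = (-28.200, 22.800) on TP and Q = (-21.600, 29.400) on QR. Then |KP| = |P − K| = 36.264.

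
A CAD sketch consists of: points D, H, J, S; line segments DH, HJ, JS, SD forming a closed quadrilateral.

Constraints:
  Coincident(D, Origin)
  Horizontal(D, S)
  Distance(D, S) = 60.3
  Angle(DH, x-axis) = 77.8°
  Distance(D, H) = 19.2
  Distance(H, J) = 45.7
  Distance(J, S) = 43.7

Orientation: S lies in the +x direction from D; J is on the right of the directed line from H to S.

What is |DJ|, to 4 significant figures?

32.41

Checks: |HJ| = 45.70 ✓; |JS| = 43.70 ✓.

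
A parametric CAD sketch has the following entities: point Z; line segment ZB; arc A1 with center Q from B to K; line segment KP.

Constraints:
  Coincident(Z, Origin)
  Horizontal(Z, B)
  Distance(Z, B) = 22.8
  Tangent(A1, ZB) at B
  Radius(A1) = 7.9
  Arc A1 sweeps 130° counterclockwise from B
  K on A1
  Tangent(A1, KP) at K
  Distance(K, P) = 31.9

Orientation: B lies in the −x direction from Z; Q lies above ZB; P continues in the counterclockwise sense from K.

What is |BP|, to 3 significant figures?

40.1

Z is at the origin; Z and B share the same y with |ZB| = 22.8 and B on the −x side, so B = (-22.8, 0.00). The tangent condition forces QB to be normal to ZB, so Q = B + (0, 7.9) = (-22.8, 7.90). On A1, B sits at bearing -90° from Q; a 130° counterclockwise sweep puts K at bearing 40°, so K = Q + 7.9·(cos 40°, sin 40°) = (-16.7, 13.0). Tangency of A1 to KP means the radius QK is perpendicular to KP, so KP runs along (−sin 40°, cos 40°); with |KP| = 31.9, P = (-37.3, 37.4). Then |BP| = |P − B| = 40.1.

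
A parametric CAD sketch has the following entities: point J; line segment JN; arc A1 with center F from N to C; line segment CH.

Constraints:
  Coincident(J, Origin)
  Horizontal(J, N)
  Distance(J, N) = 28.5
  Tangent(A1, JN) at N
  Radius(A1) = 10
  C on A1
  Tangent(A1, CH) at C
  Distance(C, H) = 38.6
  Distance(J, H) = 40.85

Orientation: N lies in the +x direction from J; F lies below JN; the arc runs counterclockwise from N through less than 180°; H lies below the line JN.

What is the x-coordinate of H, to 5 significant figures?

3.0940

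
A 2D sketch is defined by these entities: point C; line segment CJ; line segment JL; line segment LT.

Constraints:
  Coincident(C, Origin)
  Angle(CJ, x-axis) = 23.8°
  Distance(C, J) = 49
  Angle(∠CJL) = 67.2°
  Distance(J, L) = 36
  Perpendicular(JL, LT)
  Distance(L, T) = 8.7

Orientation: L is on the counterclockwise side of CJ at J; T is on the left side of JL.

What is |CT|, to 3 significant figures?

40.2

C is at the origin; CJ runs at 23.8° with length 49.0, so J = 49.0·(cos 23.8°, sin 23.8°) = (44.8, 19.8). ∠CJL = 67.2°, so JL runs at 23.8° + (180° − 67.2°) = 137° from the x-axis; with |JL| = 36.0, L = J + 36.0·(cos 137°, sin 137°) = (18.7, 44.5). JL is perpendicular to LT; with |LT| = 8.7 on the left of JL, T = L + 8.7·(-0.687, -0.727) = (12.7, 38.2). Then |CT| = |T − C| = 40.2.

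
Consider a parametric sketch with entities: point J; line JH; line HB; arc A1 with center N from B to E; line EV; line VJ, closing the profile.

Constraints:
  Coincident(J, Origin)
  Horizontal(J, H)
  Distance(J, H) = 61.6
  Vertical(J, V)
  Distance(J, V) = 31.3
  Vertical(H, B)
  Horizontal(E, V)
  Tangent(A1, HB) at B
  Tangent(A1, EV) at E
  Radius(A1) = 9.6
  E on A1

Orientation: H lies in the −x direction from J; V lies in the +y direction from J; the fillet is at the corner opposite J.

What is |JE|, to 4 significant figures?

60.69

J is at the origin; JH is horizontal with |JH| = 61.6 and H on the −x side, so H = (-61.60, 0.000). J and V share the same x with |JV| = 31.3 and V on the +y side, so V = (0.000, 31.30). The virtual corner opposite J is at (-61.60, 31.30). A1 meets HB tangentially, so NB is at right angles to HB and the tangent condition forces NE to be normal to EV, with radius 9.6, so the center N sits 9.6 in from both sides at N = (-52.00, 21.70). That places the tangent points at B = (-61.60, 21.70) on HB and E = (-52.00, 31.30) on EV. Then |JE| = |E − J| = 60.69.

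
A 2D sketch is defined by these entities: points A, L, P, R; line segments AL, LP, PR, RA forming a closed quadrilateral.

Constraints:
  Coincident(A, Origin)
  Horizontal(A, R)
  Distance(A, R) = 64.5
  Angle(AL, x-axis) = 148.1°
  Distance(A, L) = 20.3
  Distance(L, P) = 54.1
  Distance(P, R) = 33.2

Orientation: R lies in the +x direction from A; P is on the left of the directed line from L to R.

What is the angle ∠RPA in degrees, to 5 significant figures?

121.85°

Checks: |LP| = 54.10 ✓; |PR| = 33.20 ✓.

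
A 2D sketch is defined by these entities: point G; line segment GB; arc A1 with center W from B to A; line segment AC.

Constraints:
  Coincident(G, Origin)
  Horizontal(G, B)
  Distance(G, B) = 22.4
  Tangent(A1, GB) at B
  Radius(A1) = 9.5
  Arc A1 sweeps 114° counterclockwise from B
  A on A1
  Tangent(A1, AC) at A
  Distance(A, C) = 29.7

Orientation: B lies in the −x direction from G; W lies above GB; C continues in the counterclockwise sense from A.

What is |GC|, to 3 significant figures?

48.0

G is at the origin; G and B share the same y with |GB| = 22.4 and B on the −x side, so B = (-22.4, 0.00). The tangent condition forces WB to be normal to GB, so W = B + (0, 9.5) = (-22.4, 9.50). On A1, B sits at bearing -90° from W; a 114° counterclockwise sweep puts A at bearing 24°, so A = W + 9.5·(cos 24°, sin 24°) = (-13.7, 13.4). Since A1 is tangent to AC there, WA ⟂ AC, so AC runs along (−sin 24°, cos 24°); with |AC| = 29.7, C = (-25.8, 40.5). Then |GC| = |C − G| = 48.0.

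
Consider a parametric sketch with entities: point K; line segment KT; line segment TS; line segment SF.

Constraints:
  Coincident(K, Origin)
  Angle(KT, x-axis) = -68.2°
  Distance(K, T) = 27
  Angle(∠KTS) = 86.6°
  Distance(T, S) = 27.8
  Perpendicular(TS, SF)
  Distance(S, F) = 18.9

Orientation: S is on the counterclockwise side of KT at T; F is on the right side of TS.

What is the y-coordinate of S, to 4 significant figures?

-13.23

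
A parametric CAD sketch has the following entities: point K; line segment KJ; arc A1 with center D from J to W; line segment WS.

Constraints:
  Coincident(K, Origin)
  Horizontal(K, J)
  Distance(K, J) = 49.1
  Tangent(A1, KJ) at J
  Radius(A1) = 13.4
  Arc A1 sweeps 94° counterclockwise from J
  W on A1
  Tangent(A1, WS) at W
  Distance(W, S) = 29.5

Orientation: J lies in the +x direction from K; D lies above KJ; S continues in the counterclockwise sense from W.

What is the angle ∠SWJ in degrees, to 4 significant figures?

133.0°

On A1, J sits at bearing -90° from D; a 94° counterclockwise sweep puts W at bearing 4°, so W = D + 13.4·(cos 4°, sin 4°) = (62.47, 14.33). Tangency of A1 to WS means the radius DW is perpendicular to WS, so WS runs along (−sin 4°, cos 4°); with |WS| = 29.5, S = (60.41, 43.76). Then cos ∠SWJ = WS·WJ / (|WS||WJ|), giving 133.0°.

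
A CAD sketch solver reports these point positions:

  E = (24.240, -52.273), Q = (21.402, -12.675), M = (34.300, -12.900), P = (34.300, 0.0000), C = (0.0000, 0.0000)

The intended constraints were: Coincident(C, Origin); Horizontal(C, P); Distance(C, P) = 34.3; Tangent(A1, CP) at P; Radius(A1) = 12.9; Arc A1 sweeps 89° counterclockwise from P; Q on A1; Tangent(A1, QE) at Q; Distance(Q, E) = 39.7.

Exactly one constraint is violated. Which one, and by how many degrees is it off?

Tangent(A1, QE) at Q — off by 5.10°.

C = (0.00, 0.00) ✓; C.y = 0.00, P.y = 0.00 ✓; |CP| = 34.30 ✓; ∠(MP, PC) = 90.00° ✓; |MP| = 12.90 ✓; bearing(M→Q) − bearing(M→P) = 89.00° ✓; |MQ| = 12.90 ✓; ∠(MQ, QE) = 84.90° ✗; |QE| = 39.70 ✓.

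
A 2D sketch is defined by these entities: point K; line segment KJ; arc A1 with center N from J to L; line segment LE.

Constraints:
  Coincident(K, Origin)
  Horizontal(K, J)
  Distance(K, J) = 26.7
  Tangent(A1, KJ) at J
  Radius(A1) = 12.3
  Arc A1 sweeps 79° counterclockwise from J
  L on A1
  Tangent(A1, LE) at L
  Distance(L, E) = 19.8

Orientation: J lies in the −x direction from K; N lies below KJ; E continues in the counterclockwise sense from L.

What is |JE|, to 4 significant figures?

33.39

K is at the origin; K and J share the same y with |KJ| = 26.7 and J on the −x side, so J = (-26.70, 0.000). The tangent condition forces NJ to be normal to KJ, so N = J + (0, -12.3) = (-26.70, -12.30). On A1, J sits at bearing 90° from N; a 79° counterclockwise sweep puts L at bearing 169°, so L = N + 12.3·(cos 169°, sin 169°) = (-38.77, -9.953). The tangent condition forces NL to be normal to LE, so LE runs along (−sin 169°, cos 169°); with |LE| = 19.8, E = (-42.55, -29.39). Then |JE| = |E − J| = 33.39.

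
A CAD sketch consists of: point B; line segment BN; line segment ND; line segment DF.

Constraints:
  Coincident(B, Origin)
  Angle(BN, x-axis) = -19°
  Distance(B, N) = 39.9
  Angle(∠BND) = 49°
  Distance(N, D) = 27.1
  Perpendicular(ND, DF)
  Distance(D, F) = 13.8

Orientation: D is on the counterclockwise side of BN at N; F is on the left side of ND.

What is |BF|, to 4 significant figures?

16.34

B is at the origin; BN runs at -19.0° with length 39.9, so N = 39.9·(cos -19.0°, sin -19.0°) = (37.73, -12.99). ∠BND = 49.0°, so ND runs at -19.0° + (180° − 49.0°) = 112.0° from the x-axis; with |ND| = 27.1, D = N + 27.1·(cos 112.0°, sin 112.0°) = (27.57, 12.14). The perpendicularity gives DF at right angles to ND; with |DF| = 13.8 on the left of ND, F = D + 13.8·(-0.9272, -0.3746) = (14.78, 6.967). Then |BF| = |F − B| = 16.34.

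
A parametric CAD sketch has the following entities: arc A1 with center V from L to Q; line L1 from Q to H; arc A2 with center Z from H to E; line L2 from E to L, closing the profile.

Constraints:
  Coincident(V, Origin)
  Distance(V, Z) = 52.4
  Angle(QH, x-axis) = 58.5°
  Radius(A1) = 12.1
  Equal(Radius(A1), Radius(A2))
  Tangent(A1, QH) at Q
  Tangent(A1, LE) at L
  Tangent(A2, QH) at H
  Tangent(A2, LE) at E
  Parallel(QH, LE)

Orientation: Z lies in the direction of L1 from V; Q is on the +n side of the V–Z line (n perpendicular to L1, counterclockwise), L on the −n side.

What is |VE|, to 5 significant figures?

53.779

Tangency of A1 to both parallel lines with radius 12.1 puts Q and L at V ± 12.1·n: Q = (-10.317, 6.3222), L = (10.317, -6.3222). Equal radii place H and E the same way about Z: H = Z + 12.1·n = (17.062, 51.001), E = Z − 12.1·n = (37.696, 38.356). Then |VE| = |E − V| = 53.779.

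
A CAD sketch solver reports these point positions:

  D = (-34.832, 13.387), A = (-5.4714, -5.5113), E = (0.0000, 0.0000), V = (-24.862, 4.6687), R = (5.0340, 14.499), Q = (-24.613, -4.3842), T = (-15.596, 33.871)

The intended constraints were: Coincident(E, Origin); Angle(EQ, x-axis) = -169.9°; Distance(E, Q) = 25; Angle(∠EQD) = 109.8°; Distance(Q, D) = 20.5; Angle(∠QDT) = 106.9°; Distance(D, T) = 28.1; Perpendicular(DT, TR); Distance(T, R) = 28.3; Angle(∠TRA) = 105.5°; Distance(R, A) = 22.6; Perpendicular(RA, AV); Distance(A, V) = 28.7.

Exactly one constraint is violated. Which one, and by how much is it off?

Distance(A, V) = 28.7 — off by 6.80.

E = (0.00, 0.00) ✓; EQ at -169.9° ✓; |EQ| = 25.00 ✓; ∠EQD = 109.8° ✓; |QD| = 20.50 ✓; ∠QDT = 106.9° ✓; |DT| = 28.10 ✓; ∠(DT, TR) = 90.00° ✓; |TR| = 28.30 ✓; ∠TRA = 105.5° ✓; |RA| = 22.60 ✓; ∠(RA, AV) = 90.00° ✓; |AV| = 21.90 ✗.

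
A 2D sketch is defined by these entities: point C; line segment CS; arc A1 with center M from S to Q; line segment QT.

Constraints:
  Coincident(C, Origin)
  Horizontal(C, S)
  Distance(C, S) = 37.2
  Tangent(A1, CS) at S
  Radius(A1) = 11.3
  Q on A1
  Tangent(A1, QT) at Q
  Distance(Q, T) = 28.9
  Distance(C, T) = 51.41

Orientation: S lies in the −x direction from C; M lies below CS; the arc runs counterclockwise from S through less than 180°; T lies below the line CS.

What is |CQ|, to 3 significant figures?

49.8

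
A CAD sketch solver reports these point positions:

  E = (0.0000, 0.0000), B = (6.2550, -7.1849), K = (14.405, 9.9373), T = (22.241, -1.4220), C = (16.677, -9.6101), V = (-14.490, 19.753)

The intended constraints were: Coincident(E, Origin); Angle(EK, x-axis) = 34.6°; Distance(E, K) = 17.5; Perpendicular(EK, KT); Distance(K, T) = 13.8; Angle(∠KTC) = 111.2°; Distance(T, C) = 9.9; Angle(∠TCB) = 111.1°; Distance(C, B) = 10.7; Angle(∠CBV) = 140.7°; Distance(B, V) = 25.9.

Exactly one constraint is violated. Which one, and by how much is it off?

Distance(B, V) = 25.9 — off by 8.10.

E = (0.00, 0.00) ✓; EK at 34.60° ✓; |EK| = 17.50 ✓; ∠(EK, KT) = 90.00° ✓; |KT| = 13.80 ✓; ∠KTC = 111.2° ✓; |TC| = 9.900 ✓; ∠TCB = 111.1° ✓; |CB| = 10.70 ✓; ∠CBV = 140.7° ✓; |BV| = 34.00 ✗.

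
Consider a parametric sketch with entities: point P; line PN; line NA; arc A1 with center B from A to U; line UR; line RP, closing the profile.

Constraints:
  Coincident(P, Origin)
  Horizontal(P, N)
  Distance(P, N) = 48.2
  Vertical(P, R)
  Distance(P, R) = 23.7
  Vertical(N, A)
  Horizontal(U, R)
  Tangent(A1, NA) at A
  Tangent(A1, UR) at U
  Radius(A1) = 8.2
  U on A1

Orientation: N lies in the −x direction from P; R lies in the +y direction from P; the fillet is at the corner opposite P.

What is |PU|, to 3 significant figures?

46.5

The virtual corner opposite P is at (-48.2, 23.7). A1 meets NA tangentially, so BA is at right angles to NA and tangency of A1 to UR means the radius BU is perpendicular to UR, with radius 8.2, so the center B sits 8.2 in from both sides at B = (-40.0, 15.5). That places the tangent points at A = (-48.2, 15.5) on NA and U = (-40.0, 23.7) on UR. Then |PU| = |U − P| = 46.5.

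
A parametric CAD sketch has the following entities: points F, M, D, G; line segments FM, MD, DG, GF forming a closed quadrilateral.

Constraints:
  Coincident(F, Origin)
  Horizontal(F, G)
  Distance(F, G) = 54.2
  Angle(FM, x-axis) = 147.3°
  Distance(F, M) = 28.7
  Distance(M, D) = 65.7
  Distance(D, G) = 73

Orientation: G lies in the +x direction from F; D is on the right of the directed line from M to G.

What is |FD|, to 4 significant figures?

46.45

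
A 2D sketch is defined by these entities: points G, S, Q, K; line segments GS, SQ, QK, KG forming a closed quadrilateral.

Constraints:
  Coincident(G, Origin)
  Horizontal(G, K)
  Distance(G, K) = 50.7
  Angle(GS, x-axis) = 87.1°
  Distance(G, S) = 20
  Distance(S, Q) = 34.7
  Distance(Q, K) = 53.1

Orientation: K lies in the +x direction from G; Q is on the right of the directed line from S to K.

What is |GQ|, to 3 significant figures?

14.7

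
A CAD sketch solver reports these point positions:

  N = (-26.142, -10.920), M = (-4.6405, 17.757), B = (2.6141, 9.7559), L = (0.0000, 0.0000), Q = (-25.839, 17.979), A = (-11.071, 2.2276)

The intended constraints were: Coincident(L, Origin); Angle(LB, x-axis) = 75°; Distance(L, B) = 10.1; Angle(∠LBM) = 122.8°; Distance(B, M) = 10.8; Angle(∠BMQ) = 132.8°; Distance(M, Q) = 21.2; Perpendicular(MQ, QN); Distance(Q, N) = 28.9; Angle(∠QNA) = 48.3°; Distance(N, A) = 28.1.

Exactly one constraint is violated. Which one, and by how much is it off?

Distance(N, A) = 28.1 — off by 8.10.

L = (0.00, 0.00) ✓; LB at 75.00° ✓; |LB| = 10.10 ✓; ∠LBM = 122.8° ✓; |BM| = 10.80 ✓; ∠BMQ = 132.8° ✓; |MQ| = 21.20 ✓; ∠(MQ, QN) = 90.00° ✓; |QN| = 28.90 ✓; ∠QNA = 48.30° ✓; |NA| = 20.00 ✗.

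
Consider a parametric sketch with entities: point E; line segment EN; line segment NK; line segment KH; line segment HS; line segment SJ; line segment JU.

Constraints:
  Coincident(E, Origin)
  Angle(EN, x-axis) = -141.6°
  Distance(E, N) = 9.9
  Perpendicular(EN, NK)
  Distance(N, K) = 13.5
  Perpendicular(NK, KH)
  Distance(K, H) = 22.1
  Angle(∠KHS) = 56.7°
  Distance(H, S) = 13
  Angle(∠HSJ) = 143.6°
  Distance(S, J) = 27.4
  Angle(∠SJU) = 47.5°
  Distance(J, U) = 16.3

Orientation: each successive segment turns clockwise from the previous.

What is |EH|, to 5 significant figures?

18.196

E is at the origin; EN runs at -141.6° with length 9.9, so N = (-7.7586, -6.1494). The perpendicularity gives NK at right angles to EN, so NK runs at 128.40°; with |NK| = 13.5, K = (-16.144, 4.4305). NK is perpendicular to KH, so KH runs at 38.400°; with |KH| = 22.1, H = (1.1756, 18.158). Then |EH| = |H − E| = 18.196.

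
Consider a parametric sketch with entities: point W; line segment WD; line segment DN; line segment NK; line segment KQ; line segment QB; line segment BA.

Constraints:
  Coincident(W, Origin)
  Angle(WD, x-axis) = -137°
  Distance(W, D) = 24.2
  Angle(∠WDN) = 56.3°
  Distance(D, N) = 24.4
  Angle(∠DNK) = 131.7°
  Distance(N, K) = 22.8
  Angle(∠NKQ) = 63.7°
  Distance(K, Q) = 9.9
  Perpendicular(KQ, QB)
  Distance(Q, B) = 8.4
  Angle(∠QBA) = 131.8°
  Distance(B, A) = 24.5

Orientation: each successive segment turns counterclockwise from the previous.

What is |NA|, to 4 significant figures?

18.96

W is at the origin; WD runs at -137.0° with length 24.2, so D = (-17.70, -16.50). ∠WDN = 56.3° gives DN at -13.30° from the x-axis; with |DN| = 24.4, N = (6.047, -22.12). ∠DNK = 131.7° gives NK at 35.00° from the x-axis; with |NK| = 22.8, K = (24.72, -9.040). ∠NKQ = 63.7° gives KQ at 151.3° from the x-axis; with |KQ| = 9.9, Q = (16.04, -4.286). KQ is perpendicular to QB, so QB runs at -118.7°; with |QB| = 8.4, B = (12.01, -11.65). ∠QBA = 131.8° gives BA at -70.50° from the x-axis; with |BA| = 24.5, A = (20.18, -34.75). Then |NA| = |A − N| = 18.96.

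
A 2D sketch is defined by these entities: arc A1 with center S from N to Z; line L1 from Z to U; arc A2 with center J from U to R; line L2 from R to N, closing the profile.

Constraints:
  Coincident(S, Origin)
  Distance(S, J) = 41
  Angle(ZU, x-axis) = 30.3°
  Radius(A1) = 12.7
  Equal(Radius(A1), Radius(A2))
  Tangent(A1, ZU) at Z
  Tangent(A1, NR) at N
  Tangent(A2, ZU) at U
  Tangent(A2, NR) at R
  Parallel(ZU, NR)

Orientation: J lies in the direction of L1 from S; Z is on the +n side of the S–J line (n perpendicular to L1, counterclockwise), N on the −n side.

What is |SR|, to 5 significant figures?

42.922

The slot axis is L1's direction at 30.3°, so u = (cos 30.3°, sin 30.3°) = (0.86340, 0.50453) and n = (−sin 30.3°, cos 30.3°) = (-0.50453, 0.86340). S is at the origin and J lies 41.0 along u from S, so J = 41.0·u = (35.399, 20.686). Tangency of A1 to both parallel lines with radius 12.7 puts Z and N at S ± 12.7·n: Z = (-6.4075, 10.965), N = (6.4075, -10.965). Equal radii place U and R the same way about J: U = J + 12.7·n = (28.992, 31.651), R = J − 12.7·n = (41.807, 9.7205). Then |SR| = |R − S| = 42.922.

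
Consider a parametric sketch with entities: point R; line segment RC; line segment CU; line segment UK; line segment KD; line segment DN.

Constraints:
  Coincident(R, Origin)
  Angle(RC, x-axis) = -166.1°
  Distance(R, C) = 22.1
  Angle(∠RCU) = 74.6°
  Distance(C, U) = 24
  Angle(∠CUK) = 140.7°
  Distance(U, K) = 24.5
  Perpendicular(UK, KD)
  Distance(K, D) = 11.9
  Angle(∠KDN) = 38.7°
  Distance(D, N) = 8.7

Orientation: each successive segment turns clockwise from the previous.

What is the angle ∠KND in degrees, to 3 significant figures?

94.5°

UK ⟂ KD, so KD runs at -40.8°; with |KD| = 11.9, D = (4.19, 29.5). ∠KDN = 38.7° gives DN at 178° from the x-axis; with |DN| = 8.7, N = (-4.50, 29.8). Then cos ∠KND = NK·ND / (|NK||ND|), giving 94.5°.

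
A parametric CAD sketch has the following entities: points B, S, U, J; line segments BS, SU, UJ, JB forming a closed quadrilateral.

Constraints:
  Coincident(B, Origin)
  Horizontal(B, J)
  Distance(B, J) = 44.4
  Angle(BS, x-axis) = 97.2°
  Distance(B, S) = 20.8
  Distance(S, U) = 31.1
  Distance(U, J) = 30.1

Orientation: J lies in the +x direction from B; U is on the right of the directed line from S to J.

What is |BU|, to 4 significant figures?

15.63

Checks: |SU| = 31.10 ✓; |UJ| = 30.10 ✓.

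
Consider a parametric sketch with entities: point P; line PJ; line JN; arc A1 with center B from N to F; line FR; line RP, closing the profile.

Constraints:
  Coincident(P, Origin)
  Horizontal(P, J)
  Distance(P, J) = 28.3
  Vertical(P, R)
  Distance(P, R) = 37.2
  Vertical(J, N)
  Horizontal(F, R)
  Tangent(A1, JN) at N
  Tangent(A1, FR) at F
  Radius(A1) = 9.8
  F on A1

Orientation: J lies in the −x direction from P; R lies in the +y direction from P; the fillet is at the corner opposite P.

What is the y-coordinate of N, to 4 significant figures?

27.40

The virtual corner opposite P is at (-28.30, 37.20). Since A1 is tangent to JN there, BN ⟂ JN and tangency of A1 to FR means the radius BF is perpendicular to FR, with radius 9.8, so the center B sits 9.8 in from both sides at B = (-18.50, 27.40). That places the tangent points at N = (-28.30, 27.40) on JN and F = (-18.50, 37.20) on FR. So N.y = 27.40.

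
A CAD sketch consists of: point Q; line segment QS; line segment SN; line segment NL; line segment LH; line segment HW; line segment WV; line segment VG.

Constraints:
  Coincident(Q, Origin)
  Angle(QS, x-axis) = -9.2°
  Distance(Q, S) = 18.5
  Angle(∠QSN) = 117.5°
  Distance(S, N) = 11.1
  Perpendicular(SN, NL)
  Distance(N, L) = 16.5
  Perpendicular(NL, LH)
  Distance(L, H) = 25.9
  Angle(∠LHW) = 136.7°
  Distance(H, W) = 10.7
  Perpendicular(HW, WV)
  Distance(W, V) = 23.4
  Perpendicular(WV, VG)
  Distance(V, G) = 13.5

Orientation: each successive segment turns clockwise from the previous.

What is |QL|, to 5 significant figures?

19.643

∠QSN = 117.5° gives SN at -71.700° from the x-axis; with |SN| = 11.1, N = (21.747, -13.496). The perpendicularity gives NL at right angles to SN, so NL runs at -161.70°; with |NL| = 16.5, L = (6.0818, -18.677). Then |QL| = |L − Q| = 19.643.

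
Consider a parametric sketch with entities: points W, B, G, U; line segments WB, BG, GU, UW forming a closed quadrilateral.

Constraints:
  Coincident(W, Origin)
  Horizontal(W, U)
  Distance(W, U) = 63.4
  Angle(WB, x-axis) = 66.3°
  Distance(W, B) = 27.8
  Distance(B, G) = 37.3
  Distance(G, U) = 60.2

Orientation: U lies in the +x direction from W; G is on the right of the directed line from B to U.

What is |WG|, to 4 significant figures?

11.98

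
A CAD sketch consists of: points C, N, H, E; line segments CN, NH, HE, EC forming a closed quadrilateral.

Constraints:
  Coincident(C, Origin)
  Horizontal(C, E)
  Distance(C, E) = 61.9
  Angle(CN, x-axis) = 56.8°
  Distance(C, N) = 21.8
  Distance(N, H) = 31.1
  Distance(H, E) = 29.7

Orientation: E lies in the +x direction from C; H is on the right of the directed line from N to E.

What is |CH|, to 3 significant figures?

33.0

C is at the origin; CE is horizontal with |CE| = 61.9 and E in +x, so E = (61.9, 0). CN runs at 56.8° with |CN| = 21.8, so N = (11.9, 18.2). H is determined by |NH| = 31.1 and |HE| = 29.7 together: it lies at the intersection of circle(N, 31.1) and circle(E, 29.7). With |NE| = 53.2, the foot of the radical line on NE is 27.4 from N and the perpendicular offset is √(31.1² − 27.4²) = 14.7. Taking the right-of-NE solution: H = (32.6, -4.98).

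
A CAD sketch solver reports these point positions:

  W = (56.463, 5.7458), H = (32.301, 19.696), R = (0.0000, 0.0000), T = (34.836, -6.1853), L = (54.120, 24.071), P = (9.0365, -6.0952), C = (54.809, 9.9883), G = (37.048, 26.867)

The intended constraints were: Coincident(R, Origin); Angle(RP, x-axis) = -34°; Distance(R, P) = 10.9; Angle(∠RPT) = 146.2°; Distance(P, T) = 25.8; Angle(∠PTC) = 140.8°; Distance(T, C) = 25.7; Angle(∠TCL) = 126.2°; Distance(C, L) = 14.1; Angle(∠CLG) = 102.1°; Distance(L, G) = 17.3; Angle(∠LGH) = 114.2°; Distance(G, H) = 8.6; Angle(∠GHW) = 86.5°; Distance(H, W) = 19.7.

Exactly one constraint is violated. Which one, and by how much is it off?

Distance(H, W) = 19.7 — off by 8.20.

R = (0.00, 0.00) ✓; RP at -34.00° ✓; |RP| = 10.90 ✓; ∠RPT = 146.2° ✓; |PT| = 25.80 ✓; ∠PTC = 140.8° ✓; |TC| = 25.70 ✓; ∠TCL = 126.2° ✓; |CL| = 14.10 ✓; ∠CLG = 102.1° ✓; |LG| = 17.30 ✓; ∠LGH = 114.2° ✓; |GH| = 8.600 ✓; ∠GHW = 86.50° ✓; |HW| = 27.90 ✗.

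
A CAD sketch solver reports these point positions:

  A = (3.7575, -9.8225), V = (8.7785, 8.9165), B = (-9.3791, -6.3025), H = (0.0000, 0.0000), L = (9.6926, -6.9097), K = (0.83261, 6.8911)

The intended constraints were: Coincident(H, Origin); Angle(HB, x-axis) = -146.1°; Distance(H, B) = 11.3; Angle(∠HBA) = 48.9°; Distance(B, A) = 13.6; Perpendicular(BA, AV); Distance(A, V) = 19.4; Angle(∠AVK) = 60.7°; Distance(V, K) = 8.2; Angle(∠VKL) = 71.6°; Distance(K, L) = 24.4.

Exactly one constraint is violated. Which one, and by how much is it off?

Distance(K, L) = 24.4 — off by 8.00.

H = (0.00, 0.00) ✓; HB at -146.1° ✓; |HB| = 11.30 ✓; ∠HBA = 48.90° ✓; |BA| = 13.60 ✓; ∠(BA, AV) = 90.00° ✓; |AV| = 19.40 ✓; ∠AVK = 60.70° ✓; |VK| = 8.200 ✓; ∠VKL = 71.60° ✓; |KL| = 16.40 ✗.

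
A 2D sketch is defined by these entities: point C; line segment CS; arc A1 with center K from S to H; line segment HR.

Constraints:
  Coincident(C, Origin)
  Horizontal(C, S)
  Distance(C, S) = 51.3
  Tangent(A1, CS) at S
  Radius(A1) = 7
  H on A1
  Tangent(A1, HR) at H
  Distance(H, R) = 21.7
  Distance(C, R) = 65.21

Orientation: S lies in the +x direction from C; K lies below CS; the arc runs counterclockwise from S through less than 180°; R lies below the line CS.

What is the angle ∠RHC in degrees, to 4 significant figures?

140.3°

Checks: C.y = 0.00, S.y = 0.00 ✓; |KS| = 7.000 ✓; |KH| = 7.000 ✓; ∠(KH, HR) = 90.00° ✓; |HR| = 21.70 ✓; |CR| = 65.21 ✓.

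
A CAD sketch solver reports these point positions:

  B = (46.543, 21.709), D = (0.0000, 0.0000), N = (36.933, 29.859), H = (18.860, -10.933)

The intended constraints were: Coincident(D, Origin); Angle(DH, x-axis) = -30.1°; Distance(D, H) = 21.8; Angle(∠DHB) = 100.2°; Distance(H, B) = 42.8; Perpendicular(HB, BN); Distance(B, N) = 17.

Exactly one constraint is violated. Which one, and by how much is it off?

Distance(B, N) = 17 — off by 4.40.

D = (0.00, 0.00) ✓; DH at -30.10° ✓; |DH| = 21.80 ✓; ∠DHB = 100.2° ✓; |HB| = 42.80 ✓; ∠(HB, BN) = 90.00° ✓; |BN| = 12.60 ✗.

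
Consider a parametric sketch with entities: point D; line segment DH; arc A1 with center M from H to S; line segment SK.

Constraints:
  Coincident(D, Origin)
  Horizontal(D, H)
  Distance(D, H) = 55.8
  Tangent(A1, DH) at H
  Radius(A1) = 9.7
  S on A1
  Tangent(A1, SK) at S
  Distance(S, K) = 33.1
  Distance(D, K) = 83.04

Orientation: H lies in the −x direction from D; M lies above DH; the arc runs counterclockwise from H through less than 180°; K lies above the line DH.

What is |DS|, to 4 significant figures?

51.85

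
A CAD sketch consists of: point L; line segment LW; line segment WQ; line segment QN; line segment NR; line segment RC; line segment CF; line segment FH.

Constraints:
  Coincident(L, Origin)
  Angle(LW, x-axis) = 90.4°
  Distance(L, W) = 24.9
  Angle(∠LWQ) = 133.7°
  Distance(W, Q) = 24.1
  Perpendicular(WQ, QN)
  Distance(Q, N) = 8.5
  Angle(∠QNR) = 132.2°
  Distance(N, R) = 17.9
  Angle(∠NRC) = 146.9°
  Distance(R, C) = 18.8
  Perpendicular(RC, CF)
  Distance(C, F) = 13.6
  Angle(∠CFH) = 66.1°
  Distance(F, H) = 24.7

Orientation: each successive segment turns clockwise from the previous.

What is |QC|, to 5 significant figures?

39.558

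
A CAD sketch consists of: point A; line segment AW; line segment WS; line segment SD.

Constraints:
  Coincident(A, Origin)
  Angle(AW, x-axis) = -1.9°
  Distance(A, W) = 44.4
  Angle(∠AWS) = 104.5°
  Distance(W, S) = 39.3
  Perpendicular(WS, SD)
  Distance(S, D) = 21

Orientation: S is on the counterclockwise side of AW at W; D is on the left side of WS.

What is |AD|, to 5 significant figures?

55.002

∠AWS = 104.5°, so WS runs at -1.9° + (180° − 104.5°) = 73.600° from the x-axis; with |WS| = 39.3, S = W + 39.3·(cos 73.600°, sin 73.600°) = (55.472, 36.229). WS ⟂ SD; with |SD| = 21.0 on the left of WS, D = S + 21.0·(-0.95931, 0.28234) = (35.326, 42.158). Then |AD| = |D − A| = 55.002.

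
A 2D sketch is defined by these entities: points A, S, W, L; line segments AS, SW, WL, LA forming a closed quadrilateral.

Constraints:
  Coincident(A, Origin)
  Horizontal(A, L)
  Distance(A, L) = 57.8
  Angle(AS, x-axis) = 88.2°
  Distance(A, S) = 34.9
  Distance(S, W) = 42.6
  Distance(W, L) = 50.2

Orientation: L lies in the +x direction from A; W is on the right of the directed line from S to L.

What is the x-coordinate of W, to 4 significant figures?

8.110

A is at the origin; AL is horizontal with |AL| = 57.8 and L in +x, so L = (57.8, 0). AS runs at 88.2° with |AS| = 34.9, so S = (1.096, 34.88). W is determined by |SW| = 42.6 and |WL| = 50.2 together: it lies at the intersection of circle(S, 42.6) and circle(L, 50.2). With |SL| = 66.57, the foot of the radical line on SL is 27.99 from S and the perpendicular offset is √(42.6² − 27.99²) = 32.11. Taking the right-of-SL solution: W = (8.110, -7.136).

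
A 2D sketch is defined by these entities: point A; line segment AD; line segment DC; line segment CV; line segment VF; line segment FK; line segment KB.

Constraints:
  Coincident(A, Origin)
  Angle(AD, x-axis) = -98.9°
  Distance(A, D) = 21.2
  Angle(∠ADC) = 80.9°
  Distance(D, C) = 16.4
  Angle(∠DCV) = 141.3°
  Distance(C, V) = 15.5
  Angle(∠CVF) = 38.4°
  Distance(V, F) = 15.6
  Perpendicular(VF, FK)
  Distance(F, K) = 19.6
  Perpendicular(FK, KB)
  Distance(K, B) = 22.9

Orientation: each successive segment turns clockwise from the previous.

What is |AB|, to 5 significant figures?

44.812

A is at the origin; AD runs at -98.9° with length 21.2, so D = (-3.2799, -20.945). ∠ADC = 80.9° gives DC at 162.00° from the x-axis; with |DC| = 16.4, C = (-18.877, -15.877). ∠DCV = 141.3° gives CV at 123.30° from the x-axis; with |CV| = 15.5, V = (-27.387, -2.9219). ∠CVF = 38.4° gives VF at -18.300° from the x-axis; with |VF| = 15.6, F = (-12.576, -7.8201). VF is perpendicular to FK, so FK runs at -108.30°; with |FK| = 19.6, K = (-18.730, -26.429). FK is perpendicular to KB, so KB runs at 161.70°; with |KB| = 22.9, B = (-40.472, -19.238). Then |AB| = |B − A| = 44.812.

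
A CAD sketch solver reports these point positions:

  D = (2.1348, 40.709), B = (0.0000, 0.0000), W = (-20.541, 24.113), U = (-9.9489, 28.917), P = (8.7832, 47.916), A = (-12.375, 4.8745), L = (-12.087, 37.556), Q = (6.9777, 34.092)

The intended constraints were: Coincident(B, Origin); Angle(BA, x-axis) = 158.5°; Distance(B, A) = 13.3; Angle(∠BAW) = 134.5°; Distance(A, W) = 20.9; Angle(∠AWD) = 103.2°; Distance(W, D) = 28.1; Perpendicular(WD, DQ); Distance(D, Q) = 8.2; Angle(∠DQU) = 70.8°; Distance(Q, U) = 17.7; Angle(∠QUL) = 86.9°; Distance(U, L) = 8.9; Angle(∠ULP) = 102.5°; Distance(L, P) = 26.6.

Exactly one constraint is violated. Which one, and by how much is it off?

Distance(L, P) = 26.6 — off by 3.30.

B = (0.00, 0.00) ✓; BA at 158.5° ✓; |BA| = 13.30 ✓; ∠BAW = 134.5° ✓; |AW| = 20.90 ✓; ∠AWD = 103.2° ✓; |WD| = 28.10 ✓; ∠(WD, DQ) = 90.00° ✓; |DQ| = 8.200 ✓; ∠DQU = 70.80° ✓; |QU| = 17.70 ✓; ∠QUL = 86.90° ✓; |UL| = 8.900 ✓; ∠ULP = 102.5° ✓; |LP| = 23.30 ✗.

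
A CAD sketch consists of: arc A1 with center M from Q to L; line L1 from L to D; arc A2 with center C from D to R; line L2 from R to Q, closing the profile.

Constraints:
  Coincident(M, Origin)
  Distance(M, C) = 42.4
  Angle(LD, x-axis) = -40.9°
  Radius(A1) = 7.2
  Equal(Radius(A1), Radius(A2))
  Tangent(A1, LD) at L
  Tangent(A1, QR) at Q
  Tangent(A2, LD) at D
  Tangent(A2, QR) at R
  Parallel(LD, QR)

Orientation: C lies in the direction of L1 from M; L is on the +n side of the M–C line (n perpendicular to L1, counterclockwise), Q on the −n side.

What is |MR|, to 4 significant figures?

43.01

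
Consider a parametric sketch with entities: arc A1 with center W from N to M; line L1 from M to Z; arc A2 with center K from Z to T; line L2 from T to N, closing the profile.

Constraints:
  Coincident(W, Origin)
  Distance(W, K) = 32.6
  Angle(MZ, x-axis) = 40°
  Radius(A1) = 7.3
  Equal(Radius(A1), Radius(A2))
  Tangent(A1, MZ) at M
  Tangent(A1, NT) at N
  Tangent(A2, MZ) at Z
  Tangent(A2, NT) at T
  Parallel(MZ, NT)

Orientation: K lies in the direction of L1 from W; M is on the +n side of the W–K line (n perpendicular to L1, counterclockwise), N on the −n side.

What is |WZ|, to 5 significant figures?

33.407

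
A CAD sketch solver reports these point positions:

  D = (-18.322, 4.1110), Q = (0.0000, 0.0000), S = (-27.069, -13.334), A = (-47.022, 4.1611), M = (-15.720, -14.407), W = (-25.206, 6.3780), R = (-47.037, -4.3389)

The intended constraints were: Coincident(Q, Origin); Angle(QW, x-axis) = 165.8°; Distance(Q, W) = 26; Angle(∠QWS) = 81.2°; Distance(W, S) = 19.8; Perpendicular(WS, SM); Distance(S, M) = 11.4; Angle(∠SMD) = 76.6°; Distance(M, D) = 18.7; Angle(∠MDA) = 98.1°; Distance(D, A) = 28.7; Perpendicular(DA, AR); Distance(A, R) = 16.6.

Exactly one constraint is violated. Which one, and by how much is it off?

Distance(A, R) = 16.6 — off by 8.10.

Q = (0.00, 0.00) ✓; QW at 165.8° ✓; |QW| = 26.00 ✓; ∠QWS = 81.20° ✓; |WS| = 19.80 ✓; ∠(WS, SM) = 90.00° ✓; |SM| = 11.40 ✓; ∠SMD = 76.60° ✓; |MD| = 18.70 ✓; ∠MDA = 98.10° ✓; |DA| = 28.70 ✓; ∠(DA, AR) = 90.00° ✓; |AR| = 8.500 ✗.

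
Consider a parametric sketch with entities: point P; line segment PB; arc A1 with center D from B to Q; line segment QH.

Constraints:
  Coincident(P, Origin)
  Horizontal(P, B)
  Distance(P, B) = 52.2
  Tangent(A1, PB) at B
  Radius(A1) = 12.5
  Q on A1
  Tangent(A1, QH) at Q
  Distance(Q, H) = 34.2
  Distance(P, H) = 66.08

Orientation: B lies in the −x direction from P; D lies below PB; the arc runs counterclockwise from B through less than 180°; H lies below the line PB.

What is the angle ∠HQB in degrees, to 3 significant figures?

119°

Checks: P.y = 0.00, B.y = 0.00 ✓; |DQ| = 12.50 ✓; ∠(DQ, QH) = 90.00° ✓; |QH| = 34.20 ✓; |PH| = 66.08 ✓.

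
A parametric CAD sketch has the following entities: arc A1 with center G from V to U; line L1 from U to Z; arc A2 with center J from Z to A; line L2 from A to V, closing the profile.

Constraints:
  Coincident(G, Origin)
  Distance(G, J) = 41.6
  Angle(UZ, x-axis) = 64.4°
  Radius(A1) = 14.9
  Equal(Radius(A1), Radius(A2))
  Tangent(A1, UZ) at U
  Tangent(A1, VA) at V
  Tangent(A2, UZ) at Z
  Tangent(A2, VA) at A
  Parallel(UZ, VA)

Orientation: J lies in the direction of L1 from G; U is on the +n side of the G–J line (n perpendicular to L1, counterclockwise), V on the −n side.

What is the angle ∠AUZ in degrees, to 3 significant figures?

35.6°

Tangency of A1 to both parallel lines with radius 14.9 puts U and V at G ± 14.9·n: U = (-13.4, 6.44), V = (13.4, -6.44). Equal radii place Z and A the same way about J: Z = J + 14.9·n = (4.54, 44.0), A = J − 14.9·n = (31.4, 31.1). Then cos ∠AUZ = UA·UZ / (|UA||UZ|), giving 35.6°.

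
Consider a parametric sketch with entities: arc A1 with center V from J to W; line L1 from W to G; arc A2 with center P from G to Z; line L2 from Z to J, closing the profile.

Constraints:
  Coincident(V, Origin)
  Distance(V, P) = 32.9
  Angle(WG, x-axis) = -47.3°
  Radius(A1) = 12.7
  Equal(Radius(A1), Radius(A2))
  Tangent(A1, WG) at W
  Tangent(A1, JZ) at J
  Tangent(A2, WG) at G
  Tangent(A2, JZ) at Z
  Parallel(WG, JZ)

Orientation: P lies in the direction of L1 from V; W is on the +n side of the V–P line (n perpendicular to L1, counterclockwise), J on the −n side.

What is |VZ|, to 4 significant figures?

35.27

The slot axis is L1's direction at -47.3°, so u = (cos -47.3°, sin -47.3°) = (0.6782, -0.7349) and n = (−sin -47.3°, cos -47.3°) = (0.7349, 0.6782). V is at the origin and P lies 32.9 along u from V, so P = 32.9·u = (22.31, -24.18). Tangency of A1 to both parallel lines with radius 12.7 puts W and J at V ± 12.7·n: W = (9.333, 8.613), J = (-9.333, -8.613). Equal radii place G and Z the same way about P: G = P + 12.7·n = (31.64, -15.57), Z = P − 12.7·n = (12.98, -32.79). Then |VZ| = |Z − V| = 35.27.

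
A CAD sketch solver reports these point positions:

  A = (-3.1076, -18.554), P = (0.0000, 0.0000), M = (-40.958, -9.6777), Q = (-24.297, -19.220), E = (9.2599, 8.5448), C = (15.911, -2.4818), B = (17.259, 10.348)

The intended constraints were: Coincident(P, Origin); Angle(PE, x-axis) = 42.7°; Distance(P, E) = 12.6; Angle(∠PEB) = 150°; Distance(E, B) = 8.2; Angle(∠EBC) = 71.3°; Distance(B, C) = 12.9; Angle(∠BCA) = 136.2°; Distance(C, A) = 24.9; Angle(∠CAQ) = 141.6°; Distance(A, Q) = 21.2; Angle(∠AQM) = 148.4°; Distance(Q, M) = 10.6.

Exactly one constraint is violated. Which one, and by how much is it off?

Distance(Q, M) = 10.6 — off by 8.60.

P = (0.00, 0.00) ✓; PE at 42.70° ✓; |PE| = 12.60 ✓; ∠PEB = 150.0° ✓; |EB| = 8.200 ✓; ∠EBC = 71.30° ✓; |BC| = 12.90 ✓; ∠BCA = 136.2° ✓; |CA| = 24.90 ✓; ∠CAQ = 141.6° ✓; |AQ| = 21.20 ✓; ∠AQM = 148.4° ✓; |QM| = 19.20 ✗.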